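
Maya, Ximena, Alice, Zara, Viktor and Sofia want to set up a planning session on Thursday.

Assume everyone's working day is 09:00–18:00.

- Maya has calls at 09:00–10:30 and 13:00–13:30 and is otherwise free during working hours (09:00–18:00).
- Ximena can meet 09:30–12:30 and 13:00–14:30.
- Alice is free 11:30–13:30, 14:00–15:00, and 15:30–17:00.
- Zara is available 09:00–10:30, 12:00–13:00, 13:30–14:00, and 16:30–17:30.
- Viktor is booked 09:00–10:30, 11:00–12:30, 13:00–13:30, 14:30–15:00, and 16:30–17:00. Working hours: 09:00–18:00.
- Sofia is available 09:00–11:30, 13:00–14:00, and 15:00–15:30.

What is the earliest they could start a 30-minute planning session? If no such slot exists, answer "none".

none

Maya free within 09:00–18:00: 10:30–13:00, 13:30–18:00.
Viktor free within 09:00–18:00: 10:30–11:00, 12:30–13:00, 13:30–14:30, 15:00–16:30, 17:00–18:00.
Maya ∩ Ximena: 10:30–12:30, 13:30–14:30.
Maya ∩ Ximena ∩ Alice: 11:30–12:30, 14:00–14:30.
Maya ∩ Ximena ∩ Alice ∩ Zara: 12:00–12:30.
Maya ∩ Ximena ∩ Alice ∩ Zara ∩ Viktor: (none).
Maya ∩ Ximena ∩ Alice ∩ Zara ∩ Viktor ∩ Sofia: (none).
Windows ≥ 30 min: (none).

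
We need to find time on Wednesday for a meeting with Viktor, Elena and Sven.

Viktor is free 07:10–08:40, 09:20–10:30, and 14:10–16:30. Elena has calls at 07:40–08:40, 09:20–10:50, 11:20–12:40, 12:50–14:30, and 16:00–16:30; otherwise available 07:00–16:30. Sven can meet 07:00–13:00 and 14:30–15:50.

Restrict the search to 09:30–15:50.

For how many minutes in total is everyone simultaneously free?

Elena free within 07:00–16:30: 07:00–07:40, 08:40–09:20, 10:50–11:20, 12:40–12:50, 14:30–16:00.
Viktor ∩ Elena: 07:10–07:40, 14:30–16:00.
Viktor ∩ Elena ∩ Sven: 07:10–07:40, 14:30–15:50.
Restricted to 09:30–15:50: 14:30–15:50.
Total common minutes: 80.

80 minutes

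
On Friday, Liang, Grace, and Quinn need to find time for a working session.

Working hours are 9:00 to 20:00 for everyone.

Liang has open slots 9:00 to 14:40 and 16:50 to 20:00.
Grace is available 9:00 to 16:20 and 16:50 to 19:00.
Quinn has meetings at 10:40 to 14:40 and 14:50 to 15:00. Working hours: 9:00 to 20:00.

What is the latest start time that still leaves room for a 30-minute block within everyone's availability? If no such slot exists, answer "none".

18:30

Quinn free within 09:00–20:00: 09:00–10:40, 14:40–14:50, 15:00–20:00.
Liang ∩ Grace: 09:00–14:40, 16:50–19:00.
Liang ∩ Grace ∩ Quinn: 09:00–10:40, 16:50–19:00.
Windows ≥ 30 min: 09:00–10:40, 16:50–19:00.
Latest start in the last window 16:50–19:00 is 19:00 − 30 min = 18:30.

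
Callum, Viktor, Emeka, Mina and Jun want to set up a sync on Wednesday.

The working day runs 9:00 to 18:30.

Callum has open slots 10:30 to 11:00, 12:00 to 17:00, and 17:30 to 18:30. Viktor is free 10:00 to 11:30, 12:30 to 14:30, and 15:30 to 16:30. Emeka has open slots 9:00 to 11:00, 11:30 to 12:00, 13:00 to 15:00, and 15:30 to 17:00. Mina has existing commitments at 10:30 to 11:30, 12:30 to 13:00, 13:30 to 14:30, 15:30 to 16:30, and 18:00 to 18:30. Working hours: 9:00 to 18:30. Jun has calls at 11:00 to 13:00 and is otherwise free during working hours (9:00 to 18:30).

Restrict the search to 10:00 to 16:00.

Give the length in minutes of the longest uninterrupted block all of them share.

30 minutes

Mina free within 09:00–18:30: 09:00–10:30, 11:30–12:30, 13:00–13:30, 14:30–15:30, 16:30–18:00.
Jun free within 09:00–18:30: 09:00–11:00, 13:00–18:30.
Callum ∩ Viktor: 10:30–11:00, 12:30–14:30, 15:30–16:30.
Callum ∩ Viktor ∩ Emeka: 10:30–11:00, 13:00–14:30, 15:30–16:30.
Callum ∩ Viktor ∩ Emeka ∩ Mina: 13:00–13:30.
Callum ∩ Viktor ∩ Emeka ∩ Mina ∩ Jun: 13:00–13:30.
Restricted to 10:00–16:00: 13:00–13:30.
Single common window of 30 minutes.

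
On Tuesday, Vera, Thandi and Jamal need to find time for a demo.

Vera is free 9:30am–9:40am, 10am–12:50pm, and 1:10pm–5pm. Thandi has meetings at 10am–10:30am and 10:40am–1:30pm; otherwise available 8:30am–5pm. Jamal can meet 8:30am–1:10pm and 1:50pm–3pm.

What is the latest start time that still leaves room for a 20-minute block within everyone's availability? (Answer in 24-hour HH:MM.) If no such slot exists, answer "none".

14:40

Thandi free within 08:30–17:00: 08:30–10:00, 10:30–10:40, 13:30–17:00.
Vera ∩ Thandi: 09:30–09:40, 10:30–10:40, 13:30–17:00.
Vera ∩ Thandi ∩ Jamal: 09:30–09:40, 10:30–10:40, 13:50–15:00.
Windows ≥ 20 min: 13:50–15:00.
Latest start in the last window 13:50–15:00 is 15:00 − 20 min = 14:40.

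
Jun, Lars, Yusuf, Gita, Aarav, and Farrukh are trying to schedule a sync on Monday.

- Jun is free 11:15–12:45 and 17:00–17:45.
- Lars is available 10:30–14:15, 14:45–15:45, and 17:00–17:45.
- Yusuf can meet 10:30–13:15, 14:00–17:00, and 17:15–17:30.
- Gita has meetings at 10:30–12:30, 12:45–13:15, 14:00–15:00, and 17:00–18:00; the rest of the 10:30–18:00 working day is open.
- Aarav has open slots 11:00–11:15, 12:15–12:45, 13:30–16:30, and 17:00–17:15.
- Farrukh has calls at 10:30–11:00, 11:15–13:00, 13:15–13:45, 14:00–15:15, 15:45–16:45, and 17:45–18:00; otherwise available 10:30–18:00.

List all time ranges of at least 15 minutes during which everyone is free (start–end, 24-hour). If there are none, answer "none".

Gita free within 10:30–18:00: 12:30–12:45, 13:15–14:00, 15:00–17:00.
Farrukh free within 10:30–18:00: 11:00–11:15, 13:00–13:15, 13:45–14:00, 15:15–15:45, 16:45–17:45.
Jun ∩ Lars: 11:15–12:45, 17:00–17:45.
Jun ∩ Lars ∩ Yusuf: 11:15–12:45, 17:15–17:30.
Jun ∩ Lars ∩ Yusuf ∩ Gita: 12:30–12:45.
Jun ∩ Lars ∩ Yusuf ∩ Gita ∩ Aarav: 12:30–12:45.
Jun ∩ Lars ∩ Yusuf ∩ Gita ∩ Aarav ∩ Farrukh: (none).
Windows ≥ 15 min: (none).

none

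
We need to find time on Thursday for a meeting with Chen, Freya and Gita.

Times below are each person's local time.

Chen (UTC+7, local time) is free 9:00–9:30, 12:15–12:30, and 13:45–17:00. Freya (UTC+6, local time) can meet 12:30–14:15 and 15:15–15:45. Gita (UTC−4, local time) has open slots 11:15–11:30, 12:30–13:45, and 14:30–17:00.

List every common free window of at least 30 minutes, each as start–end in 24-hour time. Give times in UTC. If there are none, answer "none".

none

Chen → UTC: 02:00–02:30, 05:15–05:30, 06:45–10:00.
Freya → UTC: 06:30–08:15, 09:15–09:45.
Gita → UTC: 15:15–15:30, 16:30–17:45, 18:30–21:00.
Chen ∩ Freya: 06:45–08:15, 09:15–09:45.
Chen ∩ Freya ∩ Gita: (none).
Windows ≥ 30 min: (none).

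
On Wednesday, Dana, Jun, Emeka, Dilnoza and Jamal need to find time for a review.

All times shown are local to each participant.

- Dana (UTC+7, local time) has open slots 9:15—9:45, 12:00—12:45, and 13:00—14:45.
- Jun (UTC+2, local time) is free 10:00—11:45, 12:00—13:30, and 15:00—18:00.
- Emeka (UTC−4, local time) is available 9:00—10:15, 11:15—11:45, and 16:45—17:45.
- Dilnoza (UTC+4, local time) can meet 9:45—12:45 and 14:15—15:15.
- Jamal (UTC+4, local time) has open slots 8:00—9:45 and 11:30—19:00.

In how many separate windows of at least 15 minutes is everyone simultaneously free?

0

Dana → UTC: 02:15–02:45, 05:00–05:45, 06:00–07:45.
Jun → UTC: 08:00–09:45, 10:00–11:30, 13:00–16:00.
Emeka → UTC: 13:00–14:15, 15:15–15:45, 20:45–21:45.
Dilnoza → UTC: 05:45–08:45, 10:15–11:15.
Jamal → UTC: 04:00–05:45, 07:30–15:00.
Dana ∩ Jun: (none).
Dana ∩ Jun ∩ Emeka: (none).
Dana ∩ Jun ∩ Emeka ∩ Dilnoza: (none).
Dana ∩ Jun ∩ Emeka ∩ Dilnoza ∩ Jamal: (none).
Windows ≥ 15 min: (none).
That's 0 windows.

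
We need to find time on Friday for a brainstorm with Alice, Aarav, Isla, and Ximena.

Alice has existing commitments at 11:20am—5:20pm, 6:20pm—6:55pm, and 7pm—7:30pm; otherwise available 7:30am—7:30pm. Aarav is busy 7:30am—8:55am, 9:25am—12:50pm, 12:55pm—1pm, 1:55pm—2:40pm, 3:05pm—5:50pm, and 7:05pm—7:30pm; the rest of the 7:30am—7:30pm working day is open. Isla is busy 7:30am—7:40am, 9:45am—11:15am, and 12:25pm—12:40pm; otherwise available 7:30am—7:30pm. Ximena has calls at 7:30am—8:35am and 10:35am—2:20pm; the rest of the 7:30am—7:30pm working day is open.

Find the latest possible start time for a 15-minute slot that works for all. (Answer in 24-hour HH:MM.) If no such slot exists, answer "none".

Alice free within 07:30–19:30: 07:30–11:20, 17:20–18:20, 18:55–19:00.
Aarav free within 07:30–19:30: 08:55–09:25, 12:50–12:55, 13:00–13:55, 14:40–15:05, 17:50–19:05.
Isla free within 07:30–19:30: 07:40–09:45, 11:15–12:25, 12:40–19:30.
Ximena free within 07:30–19:30: 08:35–10:35, 14:20–19:30.
Alice ∩ Aarav: 08:55–09:25, 17:50–18:20, 18:55–19:00.
Alice ∩ Aarav ∩ Isla: 08:55–09:25, 17:50–18:20, 18:55–19:00.
Alice ∩ Aarav ∩ Isla ∩ Ximena: 08:55–09:25, 17:50–18:20, 18:55–19:00.
Windows ≥ 15 min: 08:55–09:25, 17:50–18:20.
Latest start in the last window 17:50–18:20 is 18:20 − 15 min = 18:05.

18:05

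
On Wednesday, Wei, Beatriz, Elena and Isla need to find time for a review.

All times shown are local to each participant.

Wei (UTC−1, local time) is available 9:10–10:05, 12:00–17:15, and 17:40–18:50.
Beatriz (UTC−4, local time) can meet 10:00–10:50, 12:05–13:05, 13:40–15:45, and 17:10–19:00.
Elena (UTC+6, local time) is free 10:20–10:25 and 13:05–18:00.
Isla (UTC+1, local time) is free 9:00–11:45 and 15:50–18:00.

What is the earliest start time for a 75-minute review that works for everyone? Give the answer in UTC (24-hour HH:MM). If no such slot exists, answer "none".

Wei → UTC: 10:10–11:05, 13:00–18:15, 18:40–19:50.
Beatriz → UTC: 14:00–14:50, 16:05–17:05, 17:40–19:45, 21:10–23:00.
Elena → UTC: 04:20–04:25, 07:05–12:00.
Isla → UTC: 08:00–10:45, 14:50–17:00.
Wei ∩ Beatriz: 14:00–14:50, 16:05–17:05, 17:40–18:15, 18:40–19:45.
Wei ∩ Beatriz ∩ Elena: (none).
Wei ∩ Beatriz ∩ Elena ∩ Isla: (none).
Windows ≥ 75 min: (none).

none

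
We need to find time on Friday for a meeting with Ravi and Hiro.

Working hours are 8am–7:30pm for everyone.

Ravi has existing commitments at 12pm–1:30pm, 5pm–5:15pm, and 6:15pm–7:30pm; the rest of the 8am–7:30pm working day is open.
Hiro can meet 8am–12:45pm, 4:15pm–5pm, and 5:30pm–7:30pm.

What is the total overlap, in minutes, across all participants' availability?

Ravi free within 08:00–19:30: 08:00–12:00, 13:30–17:00, 17:15–18:15.
Ravi ∩ Hiro: 08:00–12:00, 16:15–17:00, 17:30–18:15.
Total common minutes: 240 + 45 + 45 = 330.

330 minutes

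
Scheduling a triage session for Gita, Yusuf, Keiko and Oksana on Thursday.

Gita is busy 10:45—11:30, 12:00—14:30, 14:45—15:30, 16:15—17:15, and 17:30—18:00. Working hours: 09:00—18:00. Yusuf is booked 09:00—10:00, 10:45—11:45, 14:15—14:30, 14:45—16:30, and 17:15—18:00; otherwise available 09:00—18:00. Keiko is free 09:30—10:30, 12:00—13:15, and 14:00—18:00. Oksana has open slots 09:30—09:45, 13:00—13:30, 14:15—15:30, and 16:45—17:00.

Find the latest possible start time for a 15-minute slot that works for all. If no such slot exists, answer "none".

14:30

Gita free within 09:00–18:00: 09:00–10:45, 11:30–12:00, 14:30–14:45, 15:30–16:15, 17:15–17:30.
Yusuf free within 09:00–18:00: 10:00–10:45, 11:45–14:15, 14:30–14:45, 16:30–17:15.
Gita ∩ Yusuf: 10:00–10:45, 11:45–12:00, 14:30–14:45.
Gita ∩ Yusuf ∩ Keiko: 10:00–10:30, 14:30–14:45.
Gita ∩ Yusuf ∩ Keiko ∩ Oksana: 14:30–14:45.
Windows ≥ 15 min: 14:30–14:45.
Latest start in the last window 14:30–14:45 is 14:45 − 15 min = 14:30.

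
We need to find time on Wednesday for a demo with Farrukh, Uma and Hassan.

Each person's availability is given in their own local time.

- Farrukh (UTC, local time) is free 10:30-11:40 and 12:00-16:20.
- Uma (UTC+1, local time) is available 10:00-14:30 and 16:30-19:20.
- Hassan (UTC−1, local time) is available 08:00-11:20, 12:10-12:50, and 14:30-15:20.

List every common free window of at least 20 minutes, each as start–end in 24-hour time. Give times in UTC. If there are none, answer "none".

10:30–11:40, 12:00–12:20, 13:10–13:30, 15:30–16:20

Farrukh → UTC: 10:30–11:40, 12:00–16:20.
Uma → UTC: 09:00–13:30, 15:30–18:20.
Hassan → UTC: 09:00–12:20, 13:10–13:50, 15:30–16:20.
Farrukh ∩ Uma: 10:30–11:40, 12:00–13:30, 15:30–16:20.
Farrukh ∩ Uma ∩ Hassan: 10:30–11:40, 12:00–12:20, 13:10–13:30, 15:30–16:20.
Windows ≥ 20 min: 10:30–11:40, 12:00–12:20, 13:10–13:30, 15:30–16:20.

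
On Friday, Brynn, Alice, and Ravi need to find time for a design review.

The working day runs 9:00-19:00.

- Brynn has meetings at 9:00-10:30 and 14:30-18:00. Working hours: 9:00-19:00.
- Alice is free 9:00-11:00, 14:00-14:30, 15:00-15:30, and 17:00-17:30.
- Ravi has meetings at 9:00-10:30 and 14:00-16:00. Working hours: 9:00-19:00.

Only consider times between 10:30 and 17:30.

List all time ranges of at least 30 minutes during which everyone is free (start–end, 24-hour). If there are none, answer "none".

10:30–11:00

Brynn free within 09:00–19:00: 10:30–14:30, 18:00–19:00.
Ravi free within 09:00–19:00: 10:30–14:00, 16:00–19:00.
Brynn ∩ Alice: 10:30–11:00, 14:00–14:30.
Brynn ∩ Alice ∩ Ravi: 10:30–11:00.
Restricted to 10:30–17:30: 10:30–11:00.
Windows ≥ 30 min: 10:30–11:00.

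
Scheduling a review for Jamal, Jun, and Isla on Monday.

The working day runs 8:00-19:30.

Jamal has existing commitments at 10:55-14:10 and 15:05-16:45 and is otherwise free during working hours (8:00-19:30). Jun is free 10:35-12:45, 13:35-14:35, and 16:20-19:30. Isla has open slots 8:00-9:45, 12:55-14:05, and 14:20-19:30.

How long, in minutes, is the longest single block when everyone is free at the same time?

165 minutes

Jamal free within 08:00–19:30: 08:00–10:55, 14:10–15:05, 16:45–19:30.
Jamal ∩ Jun: 10:35–10:55, 14:10–14:35, 16:45–19:30.
Jamal ∩ Jun ∩ Isla: 14:20–14:35, 16:45–19:30.
Common window lengths: 15, 165 min; longest is 165.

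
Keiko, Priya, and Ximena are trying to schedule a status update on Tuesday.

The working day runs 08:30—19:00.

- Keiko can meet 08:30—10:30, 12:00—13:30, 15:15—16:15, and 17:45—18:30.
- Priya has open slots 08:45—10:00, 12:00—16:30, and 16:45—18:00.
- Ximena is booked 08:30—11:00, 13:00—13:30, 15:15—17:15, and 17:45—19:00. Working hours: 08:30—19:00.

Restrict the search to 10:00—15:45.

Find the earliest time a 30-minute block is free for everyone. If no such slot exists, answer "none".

Ximena free within 08:30–19:00: 11:00–13:00, 13:30–15:15, 17:15–17:45.
Keiko ∩ Priya: 08:45–10:00, 12:00–13:30, 15:15–16:15, 17:45–18:00.
Keiko ∩ Priya ∩ Ximena: 12:00–13:00.
Restricted to 10:00–15:45: 12:00–13:00.
Windows ≥ 30 min: 12:00–13:00.
Earliest such window starts at 12:00.

12:00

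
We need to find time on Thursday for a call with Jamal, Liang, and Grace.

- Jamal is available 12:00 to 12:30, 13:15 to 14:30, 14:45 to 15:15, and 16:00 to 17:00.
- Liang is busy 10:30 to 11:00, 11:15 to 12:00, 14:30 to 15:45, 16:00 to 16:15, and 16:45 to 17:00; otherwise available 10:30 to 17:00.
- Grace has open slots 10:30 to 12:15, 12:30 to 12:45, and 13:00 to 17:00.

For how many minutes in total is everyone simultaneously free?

120 minutes

Liang free within 10:30–17:00: 11:00–11:15, 12:00–14:30, 15:45–16:00, 16:15–16:45.
Jamal ∩ Liang: 12:00–12:30, 13:15–14:30, 16:15–16:45.
Jamal ∩ Liang ∩ Grace: 12:00–12:15, 13:15–14:30, 16:15–16:45.
Total common minutes: 15 + 75 + 30 = 120.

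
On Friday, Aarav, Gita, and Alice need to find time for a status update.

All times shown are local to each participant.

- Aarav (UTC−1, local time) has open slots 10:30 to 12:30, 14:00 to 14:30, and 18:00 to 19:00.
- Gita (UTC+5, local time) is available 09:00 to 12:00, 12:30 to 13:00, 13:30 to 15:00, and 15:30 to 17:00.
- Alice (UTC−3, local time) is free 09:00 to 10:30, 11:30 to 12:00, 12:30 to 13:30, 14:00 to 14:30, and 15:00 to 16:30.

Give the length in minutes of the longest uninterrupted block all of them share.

0 minutes

Aarav → UTC: 11:30–13:30, 15:00–15:30, 19:00–20:00.
Gita → UTC: 04:00–07:00, 07:30–08:00, 08:30–10:00, 10:30–12:00.
Alice → UTC: 12:00–13:30, 14:30–15:00, 15:30–16:30, 17:00–17:30, 18:00–19:30.
Aarav ∩ Gita: 11:30–12:00.
Aarav ∩ Gita ∩ Alice: (none).
No common window.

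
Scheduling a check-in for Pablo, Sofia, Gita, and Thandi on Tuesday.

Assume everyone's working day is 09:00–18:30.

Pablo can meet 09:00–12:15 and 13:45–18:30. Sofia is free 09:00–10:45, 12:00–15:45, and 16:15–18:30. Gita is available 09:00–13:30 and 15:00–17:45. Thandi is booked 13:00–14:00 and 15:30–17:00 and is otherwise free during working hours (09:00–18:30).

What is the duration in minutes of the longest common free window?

105 minutes

Thandi free within 09:00–18:30: 09:00–13:00, 14:00–15:30, 17:00–18:30.
Pablo ∩ Sofia: 09:00–10:45, 12:00–12:15, 13:45–15:45, 16:15–18:30.
Pablo ∩ Sofia ∩ Gita: 09:00–10:45, 12:00–12:15, 15:00–15:45, 16:15–17:45.
Pablo ∩ Sofia ∩ Gita ∩ Thandi: 09:00–10:45, 12:00–12:15, 15:00–15:30, 17:00–17:45.
Common window lengths: 105, 15, 30, 45 min; longest is 105.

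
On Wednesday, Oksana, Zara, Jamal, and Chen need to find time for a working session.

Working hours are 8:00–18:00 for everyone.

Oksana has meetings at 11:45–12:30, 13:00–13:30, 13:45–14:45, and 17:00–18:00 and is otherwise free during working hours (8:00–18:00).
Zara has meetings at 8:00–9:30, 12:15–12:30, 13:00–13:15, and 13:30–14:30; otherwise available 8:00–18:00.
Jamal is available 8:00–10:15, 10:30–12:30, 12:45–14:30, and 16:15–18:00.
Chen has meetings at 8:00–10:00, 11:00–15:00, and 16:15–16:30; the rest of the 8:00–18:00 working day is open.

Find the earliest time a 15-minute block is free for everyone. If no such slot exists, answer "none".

10:00

Oksana free within 08:00–18:00: 08:00–11:45, 12:30–13:00, 13:30–13:45, 14:45–17:00.
Zara free within 08:00–18:00: 09:30–12:15, 12:30–13:00, 13:15–13:30, 14:30–18:00.
Chen free within 08:00–18:00: 10:00–11:00, 15:00–16:15, 16:30–18:00.
Oksana ∩ Zara: 09:30–11:45, 12:30–13:00, 14:45–17:00.
Oksana ∩ Zara ∩ Jamal: 09:30–10:15, 10:30–11:45, 12:45–13:00, 16:15–17:00.
Oksana ∩ Zara ∩ Jamal ∩ Chen: 10:00–10:15, 10:30–11:00, 16:30–17:00.
Windows ≥ 15 min: 10:00–10:15, 10:30–11:00, 16:30–17:00.
Earliest such window starts at 10:00.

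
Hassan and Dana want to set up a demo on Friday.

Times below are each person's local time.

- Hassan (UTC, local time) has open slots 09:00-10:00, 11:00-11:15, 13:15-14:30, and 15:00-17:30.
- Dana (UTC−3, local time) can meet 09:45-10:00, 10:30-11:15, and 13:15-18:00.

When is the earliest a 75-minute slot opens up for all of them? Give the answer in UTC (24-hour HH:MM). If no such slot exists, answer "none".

Hassan → UTC: 09:00–10:00, 11:00–11:15, 13:15–14:30, 15:00–17:30.
Dana → UTC: 12:45–13:00, 13:30–14:15, 16:15–21:00.
Hassan ∩ Dana: 13:30–14:15, 16:15–17:30.
Windows ≥ 75 min: 16:15–17:30.
Earliest such window starts at 16:15.

16:15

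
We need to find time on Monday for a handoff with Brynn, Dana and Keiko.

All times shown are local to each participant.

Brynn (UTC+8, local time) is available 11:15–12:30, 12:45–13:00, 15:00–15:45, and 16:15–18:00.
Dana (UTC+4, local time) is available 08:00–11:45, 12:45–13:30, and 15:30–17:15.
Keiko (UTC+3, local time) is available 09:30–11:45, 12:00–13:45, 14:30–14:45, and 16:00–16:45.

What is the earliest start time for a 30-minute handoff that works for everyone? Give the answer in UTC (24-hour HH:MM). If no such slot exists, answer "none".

Brynn → UTC: 03:15–04:30, 04:45–05:00, 07:00–07:45, 08:15–10:00.
Dana → UTC: 04:00–07:45, 08:45–09:30, 11:30–13:15.
Keiko → UTC: 06:30–08:45, 09:00–10:45, 11:30–11:45, 13:00–13:45.
Brynn ∩ Dana: 04:00–04:30, 04:45–05:00, 07:00–07:45, 08:45–09:30.
Brynn ∩ Dana ∩ Keiko: 07:00–07:45, 09:00–09:30.
Windows ≥ 30 min: 07:00–07:45, 09:00–09:30.
Earliest such window starts at 07:00.

07:00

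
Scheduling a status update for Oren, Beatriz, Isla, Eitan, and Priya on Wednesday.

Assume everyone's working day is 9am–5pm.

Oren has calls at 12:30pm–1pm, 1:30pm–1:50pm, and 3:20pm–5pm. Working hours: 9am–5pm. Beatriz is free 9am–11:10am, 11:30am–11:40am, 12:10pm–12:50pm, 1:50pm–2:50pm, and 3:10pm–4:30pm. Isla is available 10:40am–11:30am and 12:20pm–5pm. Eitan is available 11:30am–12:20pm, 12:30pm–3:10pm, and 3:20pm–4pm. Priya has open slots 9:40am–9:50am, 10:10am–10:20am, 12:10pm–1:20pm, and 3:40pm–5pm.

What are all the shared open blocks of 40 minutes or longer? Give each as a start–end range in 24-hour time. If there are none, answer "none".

none

Oren free within 09:00–17:00: 09:00–12:30, 13:00–13:30, 13:50–15:20.
Oren ∩ Beatriz: 09:00–11:10, 11:30–11:40, 12:10–12:30, 13:50–14:50, 15:10–15:20.
Oren ∩ Beatriz ∩ Isla: 10:40–11:10, 12:20–12:30, 13:50–14:50, 15:10–15:20.
Oren ∩ Beatriz ∩ Isla ∩ Eitan: 13:50–14:50.
Oren ∩ Beatriz ∩ Isla ∩ Eitan ∩ Priya: (none).
Windows ≥ 40 min: (none).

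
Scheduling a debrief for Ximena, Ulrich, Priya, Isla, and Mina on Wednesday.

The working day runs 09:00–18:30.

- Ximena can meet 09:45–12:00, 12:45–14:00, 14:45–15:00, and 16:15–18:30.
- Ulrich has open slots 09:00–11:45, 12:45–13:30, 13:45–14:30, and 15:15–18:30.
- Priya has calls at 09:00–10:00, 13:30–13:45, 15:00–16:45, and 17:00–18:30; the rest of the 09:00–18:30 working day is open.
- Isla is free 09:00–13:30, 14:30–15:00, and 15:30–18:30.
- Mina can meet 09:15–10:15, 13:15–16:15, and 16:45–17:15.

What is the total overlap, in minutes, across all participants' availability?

45 minutes

Priya free within 09:00–18:30: 10:00–13:30, 13:45–15:00, 16:45–17:00.
Ximena ∩ Ulrich: 09:45–11:45, 12:45–13:30, 13:45–14:00, 16:15–18:30.
Ximena ∩ Ulrich ∩ Priya: 10:00–11:45, 12:45–13:30, 13:45–14:00, 16:45–17:00.
Ximena ∩ Ulrich ∩ Priya ∩ Isla: 10:00–11:45, 12:45–13:30, 16:45–17:00.
Ximena ∩ Ulrich ∩ Priya ∩ Isla ∩ Mina: 10:00–10:15, 13:15–13:30, 16:45–17:00.
Total common minutes: 15 + 15 + 15 = 45.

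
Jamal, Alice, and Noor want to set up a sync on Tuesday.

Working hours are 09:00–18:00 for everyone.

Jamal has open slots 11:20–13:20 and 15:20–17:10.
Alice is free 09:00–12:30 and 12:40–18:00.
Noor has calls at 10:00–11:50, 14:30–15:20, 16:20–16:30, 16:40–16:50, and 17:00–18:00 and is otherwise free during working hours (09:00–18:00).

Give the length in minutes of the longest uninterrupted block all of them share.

60 minutes

Noor free within 09:00–18:00: 09:00–10:00, 11:50–14:30, 15:20–16:20, 16:30–16:40, 16:50–17:00.
Jamal ∩ Alice: 11:20–12:30, 12:40–13:20, 15:20–17:10.
Jamal ∩ Alice ∩ Noor: 11:50–12:30, 12:40–13:20, 15:20–16:20, 16:30–16:40, 16:50–17:00.
Common window lengths: 40, 40, 60, 10, 10 min; longest is 60.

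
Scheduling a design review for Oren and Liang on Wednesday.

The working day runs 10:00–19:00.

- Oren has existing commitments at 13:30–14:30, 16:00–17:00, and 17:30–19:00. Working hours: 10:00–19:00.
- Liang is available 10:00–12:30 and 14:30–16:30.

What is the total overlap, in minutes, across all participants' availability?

240 minutes

Oren free within 10:00–19:00: 10:00–13:30, 14:30–16:00, 17:00–17:30.
Oren ∩ Liang: 10:00–12:30, 14:30–16:00.
Total common minutes: 150 + 90 = 240.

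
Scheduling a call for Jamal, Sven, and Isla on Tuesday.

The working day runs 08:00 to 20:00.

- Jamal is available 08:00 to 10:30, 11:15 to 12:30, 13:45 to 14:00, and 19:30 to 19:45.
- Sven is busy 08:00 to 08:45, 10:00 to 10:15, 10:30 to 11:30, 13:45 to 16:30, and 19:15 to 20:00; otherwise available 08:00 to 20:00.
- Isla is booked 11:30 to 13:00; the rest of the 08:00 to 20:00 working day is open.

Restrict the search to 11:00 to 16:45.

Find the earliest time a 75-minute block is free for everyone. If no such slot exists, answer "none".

Sven free within 08:00–20:00: 08:45–10:00, 10:15–10:30, 11:30–13:45, 16:30–19:15.
Isla free within 08:00–20:00: 08:00–11:30, 13:00–20:00.
Jamal ∩ Sven: 08:45–10:00, 10:15–10:30, 11:30–12:30.
Jamal ∩ Sven ∩ Isla: 08:45–10:00, 10:15–10:30.
Restricted to 11:00–16:45: (none).
Windows ≥ 75 min: (none).

none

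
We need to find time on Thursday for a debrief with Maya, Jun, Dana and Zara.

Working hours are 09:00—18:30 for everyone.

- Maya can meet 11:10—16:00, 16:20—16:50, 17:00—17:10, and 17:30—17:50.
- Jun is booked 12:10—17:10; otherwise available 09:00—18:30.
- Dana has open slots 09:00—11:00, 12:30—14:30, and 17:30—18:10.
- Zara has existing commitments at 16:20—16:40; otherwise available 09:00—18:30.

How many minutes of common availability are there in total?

20 minutes

Jun free within 09:00–18:30: 09:00–12:10, 17:10–18:30.
Zara free within 09:00–18:30: 09:00–16:20, 16:40–18:30.
Maya ∩ Jun: 11:10–12:10, 17:30–17:50.
Maya ∩ Jun ∩ Dana: 17:30–17:50.
Maya ∩ Jun ∩ Dana ∩ Zara: 17:30–17:50.
Total common minutes: 20.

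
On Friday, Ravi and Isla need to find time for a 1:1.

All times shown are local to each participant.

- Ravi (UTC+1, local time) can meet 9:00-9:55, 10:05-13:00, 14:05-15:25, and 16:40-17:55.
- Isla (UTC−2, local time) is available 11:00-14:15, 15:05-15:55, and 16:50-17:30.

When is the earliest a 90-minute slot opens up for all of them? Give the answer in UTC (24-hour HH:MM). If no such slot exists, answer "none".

none

Ravi → UTC: 08:00–08:55, 09:05–12:00, 13:05–14:25, 15:40–16:55.
Isla → UTC: 13:00–16:15, 17:05–17:55, 18:50–19:30.
Ravi ∩ Isla: 13:05–14:25, 15:40–16:15.
Windows ≥ 90 min: (none).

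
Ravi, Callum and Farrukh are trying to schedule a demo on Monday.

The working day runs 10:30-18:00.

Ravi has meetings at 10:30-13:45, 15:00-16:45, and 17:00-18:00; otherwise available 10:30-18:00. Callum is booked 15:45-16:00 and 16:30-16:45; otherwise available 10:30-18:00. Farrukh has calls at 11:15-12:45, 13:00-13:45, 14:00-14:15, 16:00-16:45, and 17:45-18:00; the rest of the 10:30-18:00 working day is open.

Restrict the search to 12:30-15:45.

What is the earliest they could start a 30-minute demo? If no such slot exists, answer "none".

14:15

Ravi free within 10:30–18:00: 13:45–15:00, 16:45–17:00.
Callum free within 10:30–18:00: 10:30–15:45, 16:00–16:30, 16:45–18:00.
Farrukh free within 10:30–18:00: 10:30–11:15, 12:45–13:00, 13:45–14:00, 14:15–16:00, 16:45–17:45.
Ravi ∩ Callum: 13:45–15:00, 16:45–17:00.
Ravi ∩ Callum ∩ Farrukh: 13:45–14:00, 14:15–15:00, 16:45–17:00.
Restricted to 12:30–15:45: 13:45–14:00, 14:15–15:00.
Windows ≥ 30 min: 14:15–15:00.
Earliest such window starts at 14:15.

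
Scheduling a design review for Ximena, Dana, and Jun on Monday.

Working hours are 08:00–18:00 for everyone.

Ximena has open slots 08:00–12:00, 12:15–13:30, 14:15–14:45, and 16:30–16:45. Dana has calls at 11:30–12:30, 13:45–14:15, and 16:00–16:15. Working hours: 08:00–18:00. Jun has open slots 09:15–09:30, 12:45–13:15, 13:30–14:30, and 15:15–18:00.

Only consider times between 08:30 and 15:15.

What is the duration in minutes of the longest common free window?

30 minutes

Dana free within 08:00–18:00: 08:00–11:30, 12:30–13:45, 14:15–16:00, 16:15–18:00.
Ximena ∩ Dana: 08:00–11:30, 12:30–13:30, 14:15–14:45, 16:30–16:45.
Ximena ∩ Dana ∩ Jun: 09:15–09:30, 12:45–13:15, 14:15–14:30, 16:30–16:45.
Restricted to 08:30–15:15: 09:15–09:30, 12:45–13:15, 14:15–14:30.
Common window lengths: 15, 30, 15 min; longest is 30.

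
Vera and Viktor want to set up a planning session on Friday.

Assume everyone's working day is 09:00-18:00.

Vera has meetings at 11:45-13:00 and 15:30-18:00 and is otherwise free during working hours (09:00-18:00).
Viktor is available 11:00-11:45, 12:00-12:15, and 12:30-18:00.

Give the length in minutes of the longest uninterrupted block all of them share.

150 minutes

Vera free within 09:00–18:00: 09:00–11:45, 13:00–15:30.
Vera ∩ Viktor: 11:00–11:45, 13:00–15:30.
Common window lengths: 45, 150 min; longest is 150.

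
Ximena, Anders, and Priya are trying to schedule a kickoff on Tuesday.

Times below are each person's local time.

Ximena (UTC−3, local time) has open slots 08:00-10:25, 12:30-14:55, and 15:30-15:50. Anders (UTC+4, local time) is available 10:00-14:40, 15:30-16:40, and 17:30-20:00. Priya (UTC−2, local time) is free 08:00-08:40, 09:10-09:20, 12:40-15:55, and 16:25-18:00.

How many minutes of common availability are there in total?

30 minutes

Ximena → UTC: 11:00–13:25, 15:30–17:55, 18:30–18:50.
Anders → UTC: 06:00–10:40, 11:30–12:40, 13:30–16:00.
Priya → UTC: 10:00–10:40, 11:10–11:20, 14:40–17:55, 18:25–20:00.
Ximena ∩ Anders: 11:30–12:40, 15:30–16:00.
Ximena ∩ Anders ∩ Priya: 15:30–16:00.
Total common minutes: 30.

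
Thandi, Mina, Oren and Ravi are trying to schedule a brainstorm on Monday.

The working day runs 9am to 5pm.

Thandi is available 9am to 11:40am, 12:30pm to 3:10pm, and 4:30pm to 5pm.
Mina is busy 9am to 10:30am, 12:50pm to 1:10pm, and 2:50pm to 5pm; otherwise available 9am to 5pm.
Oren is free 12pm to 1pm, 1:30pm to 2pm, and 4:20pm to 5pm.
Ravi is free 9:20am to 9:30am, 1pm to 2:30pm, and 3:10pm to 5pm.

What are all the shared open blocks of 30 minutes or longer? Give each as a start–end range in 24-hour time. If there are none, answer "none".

Mina free within 09:00–17:00: 10:30–12:50, 13:10–14:50.
Thandi ∩ Mina: 10:30–11:40, 12:30–12:50, 13:10–14:50.
Thandi ∩ Mina ∩ Oren: 12:30–12:50, 13:30–14:00.
Thandi ∩ Mina ∩ Oren ∩ Ravi: 13:30–14:00.
Windows ≥ 30 min: 13:30–14:00.

13:30–14:00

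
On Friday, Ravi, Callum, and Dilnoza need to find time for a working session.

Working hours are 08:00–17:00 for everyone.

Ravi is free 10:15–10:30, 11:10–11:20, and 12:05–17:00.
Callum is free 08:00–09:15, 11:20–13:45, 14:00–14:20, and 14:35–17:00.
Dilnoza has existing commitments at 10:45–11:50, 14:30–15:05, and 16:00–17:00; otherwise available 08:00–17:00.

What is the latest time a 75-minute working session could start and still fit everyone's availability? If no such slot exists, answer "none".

Dilnoza free within 08:00–17:00: 08:00–10:45, 11:50–14:30, 15:05–16:00.
Ravi ∩ Callum: 12:05–13:45, 14:00–14:20, 14:35–17:00.
Ravi ∩ Callum ∩ Dilnoza: 12:05–13:45, 14:00–14:20, 15:05–16:00.
Windows ≥ 75 min: 12:05–13:45.
Latest start in the last window 12:05–13:45 is 13:45 − 75 min = 12:30.

12:30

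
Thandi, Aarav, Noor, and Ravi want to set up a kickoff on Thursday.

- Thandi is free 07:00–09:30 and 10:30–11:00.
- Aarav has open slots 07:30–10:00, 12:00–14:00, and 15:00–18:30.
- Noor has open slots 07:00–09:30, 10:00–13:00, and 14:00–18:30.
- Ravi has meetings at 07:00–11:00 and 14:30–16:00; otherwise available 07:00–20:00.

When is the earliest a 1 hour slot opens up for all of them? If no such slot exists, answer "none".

none

Ravi free within 07:00–20:00: 11:00–14:30, 16:00–20:00.
Thandi ∩ Aarav: 07:30–09:30.
Thandi ∩ Aarav ∩ Noor: 07:30–09:30.
Thandi ∩ Aarav ∩ Noor ∩ Ravi: (none).
Windows ≥ 60 min: (none).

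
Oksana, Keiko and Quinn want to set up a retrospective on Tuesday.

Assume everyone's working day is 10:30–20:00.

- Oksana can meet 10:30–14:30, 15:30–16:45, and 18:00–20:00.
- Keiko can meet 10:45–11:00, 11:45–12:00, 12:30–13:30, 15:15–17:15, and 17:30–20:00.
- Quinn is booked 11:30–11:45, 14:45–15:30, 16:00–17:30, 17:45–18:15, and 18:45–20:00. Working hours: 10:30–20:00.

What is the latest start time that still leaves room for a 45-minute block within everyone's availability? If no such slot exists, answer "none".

Quinn free within 10:30–20:00: 10:30–11:30, 11:45–14:45, 15:30–16:00, 17:30–17:45, 18:15–18:45.
Oksana ∩ Keiko: 10:45–11:00, 11:45–12:00, 12:30–13:30, 15:30–16:45, 18:00–20:00.
Oksana ∩ Keiko ∩ Quinn: 10:45–11:00, 11:45–12:00, 12:30–13:30, 15:30–16:00, 18:15–18:45.
Windows ≥ 45 min: 12:30–13:30.
Latest start in the last window 12:30–13:30 is 13:30 − 45 min = 12:45.

12:45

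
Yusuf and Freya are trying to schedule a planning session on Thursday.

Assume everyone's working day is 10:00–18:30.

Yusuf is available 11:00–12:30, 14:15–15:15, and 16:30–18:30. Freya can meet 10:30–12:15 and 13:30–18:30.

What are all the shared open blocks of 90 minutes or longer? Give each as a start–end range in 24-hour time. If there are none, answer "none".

16:30–18:30

Yusuf ∩ Freya: 11:00–12:15, 14:15–15:15, 16:30–18:30.
Windows ≥ 90 min: 16:30–18:30.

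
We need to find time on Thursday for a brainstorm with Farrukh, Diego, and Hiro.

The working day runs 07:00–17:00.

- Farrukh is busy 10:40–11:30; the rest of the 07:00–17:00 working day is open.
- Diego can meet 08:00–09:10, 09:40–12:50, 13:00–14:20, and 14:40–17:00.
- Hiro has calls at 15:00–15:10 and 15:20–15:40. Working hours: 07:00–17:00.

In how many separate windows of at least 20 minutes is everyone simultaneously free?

6

Farrukh free within 07:00–17:00: 07:00–10:40, 11:30–17:00.
Hiro free within 07:00–17:00: 07:00–15:00, 15:10–15:20, 15:40–17:00.
Farrukh ∩ Diego: 08:00–09:10, 09:40–10:40, 11:30–12:50, 13:00–14:20, 14:40–17:00.
Farrukh ∩ Diego ∩ Hiro: 08:00–09:10, 09:40–10:40, 11:30–12:50, 13:00–14:20, 14:40–15:00, 15:10–15:20, 15:40–17:00.
Windows ≥ 20 min: 08:00–09:10, 09:40–10:40, 11:30–12:50, 13:00–14:20, 14:40–15:00, 15:40–17:00.
That's 6 windows.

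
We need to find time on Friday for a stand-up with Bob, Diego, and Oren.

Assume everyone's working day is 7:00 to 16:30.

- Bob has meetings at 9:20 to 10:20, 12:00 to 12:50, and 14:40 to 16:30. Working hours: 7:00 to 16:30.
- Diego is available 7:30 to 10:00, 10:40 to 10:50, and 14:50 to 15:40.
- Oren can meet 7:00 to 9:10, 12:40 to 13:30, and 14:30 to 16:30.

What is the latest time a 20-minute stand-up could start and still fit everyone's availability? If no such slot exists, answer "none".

08:50

Bob free within 07:00–16:30: 07:00–09:20, 10:20–12:00, 12:50–14:40.
Bob ∩ Diego: 07:30–09:20, 10:40–10:50.
Bob ∩ Diego ∩ Oren: 07:30–09:10.
Windows ≥ 20 min: 07:30–09:10.
Latest start in the last window 07:30–09:10 is 09:10 − 20 min = 08:50.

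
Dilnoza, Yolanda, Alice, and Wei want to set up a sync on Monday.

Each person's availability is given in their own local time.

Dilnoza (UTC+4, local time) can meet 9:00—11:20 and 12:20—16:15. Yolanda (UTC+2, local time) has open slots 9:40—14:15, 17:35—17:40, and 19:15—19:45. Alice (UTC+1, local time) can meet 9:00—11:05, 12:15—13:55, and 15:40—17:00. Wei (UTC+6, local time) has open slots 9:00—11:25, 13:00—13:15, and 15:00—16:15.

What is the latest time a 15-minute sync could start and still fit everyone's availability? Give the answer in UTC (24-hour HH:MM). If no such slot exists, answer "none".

09:50

Dilnoza → UTC: 05:00–07:20, 08:20–12:15.
Yolanda → UTC: 07:40–12:15, 15:35–15:40, 17:15–17:45.
Alice → UTC: 08:00–10:05, 11:15–12:55, 14:40–16:00.
Wei → UTC: 03:00–05:25, 07:00–07:15, 09:00–10:15.
Dilnoza ∩ Yolanda: 08:20–12:15.
Dilnoza ∩ Yolanda ∩ Alice: 08:20–10:05, 11:15–12:15.
Dilnoza ∩ Yolanda ∩ Alice ∩ Wei: 09:00–10:05.
Windows ≥ 15 min: 09:00–10:05.
Latest start in the last window 09:00–10:05 is 10:05 − 15 min = 09:50.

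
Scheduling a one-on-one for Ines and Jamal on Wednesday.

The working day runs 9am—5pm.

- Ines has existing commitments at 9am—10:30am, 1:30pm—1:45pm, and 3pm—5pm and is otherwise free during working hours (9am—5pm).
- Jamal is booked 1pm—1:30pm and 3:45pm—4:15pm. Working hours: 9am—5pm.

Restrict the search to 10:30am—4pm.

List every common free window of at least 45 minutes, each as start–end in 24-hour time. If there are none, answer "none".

10:30–13:00, 13:45–15:00

Ines free within 09:00–17:00: 10:30–13:30, 13:45–15:00.
Jamal free within 09:00–17:00: 09:00–13:00, 13:30–15:45, 16:15–17:00.
Ines ∩ Jamal: 10:30–13:00, 13:45–15:00.
Restricted to 10:30–16:00: 10:30–13:00, 13:45–15:00.
Windows ≥ 45 min: 10:30–13:00, 13:45–15:00.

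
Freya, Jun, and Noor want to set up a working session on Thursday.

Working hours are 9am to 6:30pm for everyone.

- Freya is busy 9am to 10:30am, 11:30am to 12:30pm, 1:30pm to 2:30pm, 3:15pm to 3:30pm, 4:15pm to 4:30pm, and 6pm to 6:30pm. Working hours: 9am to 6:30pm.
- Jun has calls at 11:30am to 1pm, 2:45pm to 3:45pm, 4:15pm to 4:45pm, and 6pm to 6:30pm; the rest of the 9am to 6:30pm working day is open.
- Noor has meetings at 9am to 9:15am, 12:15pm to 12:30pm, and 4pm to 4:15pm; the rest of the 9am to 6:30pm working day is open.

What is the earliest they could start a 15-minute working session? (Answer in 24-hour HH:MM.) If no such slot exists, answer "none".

10:30

Freya free within 09:00–18:30: 10:30–11:30, 12:30–13:30, 14:30–15:15, 15:30–16:15, 16:30–18:00.
Jun free within 09:00–18:30: 09:00–11:30, 13:00–14:45, 15:45–16:15, 16:45–18:00.
Noor free within 09:00–18:30: 09:15–12:15, 12:30–16:00, 16:15–18:30.
Freya ∩ Jun: 10:30–11:30, 13:00–13:30, 14:30–14:45, 15:45–16:15, 16:45–18:00.
Freya ∩ Jun ∩ Noor: 10:30–11:30, 13:00–13:30, 14:30–14:45, 15:45–16:00, 16:45–18:00.
Windows ≥ 15 min: 10:30–11:30, 13:00–13:30, 14:30–14:45, 15:45–16:00, 16:45–18:00.
Earliest such window starts at 10:30.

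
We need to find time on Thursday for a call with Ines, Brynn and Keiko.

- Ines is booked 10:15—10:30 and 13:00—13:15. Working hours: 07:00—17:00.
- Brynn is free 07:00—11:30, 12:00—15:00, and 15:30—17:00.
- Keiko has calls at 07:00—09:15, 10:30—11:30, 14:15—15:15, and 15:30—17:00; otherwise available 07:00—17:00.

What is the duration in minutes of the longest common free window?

60 minutes

Ines free within 07:00–17:00: 07:00–10:15, 10:30–13:00, 13:15–17:00.
Keiko free within 07:00–17:00: 09:15–10:30, 11:30–14:15, 15:15–15:30.
Ines ∩ Brynn: 07:00–10:15, 10:30–11:30, 12:00–13:00, 13:15–15:00, 15:30–17:00.
Ines ∩ Brynn ∩ Keiko: 09:15–10:15, 12:00–13:00, 13:15–14:15.
Common window lengths: 60, 60, 60 min; longest is 60.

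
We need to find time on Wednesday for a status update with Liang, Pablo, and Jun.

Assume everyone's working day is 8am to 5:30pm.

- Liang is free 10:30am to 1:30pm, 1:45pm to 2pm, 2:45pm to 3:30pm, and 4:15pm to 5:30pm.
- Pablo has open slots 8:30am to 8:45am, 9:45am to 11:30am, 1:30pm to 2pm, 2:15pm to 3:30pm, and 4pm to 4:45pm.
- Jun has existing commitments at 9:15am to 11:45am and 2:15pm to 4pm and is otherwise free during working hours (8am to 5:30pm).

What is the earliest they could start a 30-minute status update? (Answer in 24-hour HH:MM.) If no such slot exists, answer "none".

Jun free within 08:00–17:30: 08:00–09:15, 11:45–14:15, 16:00–17:30.
Liang ∩ Pablo: 10:30–11:30, 13:45–14:00, 14:45–15:30, 16:15–16:45.
Liang ∩ Pablo ∩ Jun: 13:45–14:00, 16:15–16:45.
Windows ≥ 30 min: 16:15–16:45.
Earliest such window starts at 16:15.

16:15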